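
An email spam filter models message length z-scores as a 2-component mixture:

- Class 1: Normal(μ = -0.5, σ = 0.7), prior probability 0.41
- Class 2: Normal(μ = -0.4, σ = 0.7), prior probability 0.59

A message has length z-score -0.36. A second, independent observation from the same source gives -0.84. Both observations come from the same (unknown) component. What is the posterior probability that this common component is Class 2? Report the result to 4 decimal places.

0.5751

Apply Bayes' rule: the posterior for each component is proportional to its prior times its likelihood at x.
Since both observations come from the same component, the likelihood for component k is f_k(x₁)·f_k(x₂).
  L_1 = [(1/(0.7·√(2π)))·exp(−(-0.36−-0.5)²/(2·0.7²)) = 0.569918·exp(-0.02000) = 0.558632] × [0.506504] = 0.28295
  L_2 = [(1/(0.7·√(2π)))·exp(−(-0.36−-0.4)²/(2·0.7²)) = 0.569918·exp(-0.00163) = 0.568988] × [0.467753] = 0.266146
Unnormalised posteriors:
  π_1·L_1 = 0.41 × 0.28295 = 0.116009
  π_2·L_2 = 0.59 × 0.266146 = 0.157026
Normaliser: 0.116009 + 0.157026 = 0.273035
P(Class 2 | x₁, x₂) ≈ 0.5751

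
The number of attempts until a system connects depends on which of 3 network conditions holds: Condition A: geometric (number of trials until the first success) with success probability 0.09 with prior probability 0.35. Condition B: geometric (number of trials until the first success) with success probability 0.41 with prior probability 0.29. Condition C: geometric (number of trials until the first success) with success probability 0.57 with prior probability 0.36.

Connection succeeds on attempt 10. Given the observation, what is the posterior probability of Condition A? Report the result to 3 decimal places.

0.922

By Bayes' theorem, P(k | x) = w_k f_k(x) / Σ_j w_j f_j(x).
Evaluate each component's likelihood at the observed value:
  f_A = 0.0385137
  f_B = 0.00355183
  f_C = 0.000286478
Prior × likelihood for each component:
  w_A·f_A = 0.35 × 0.0385137 = 0.0134798
  w_B·f_B = 0.29 × 0.00355183 = 0.00103003
  w_C·f_C = 0.36 × 0.000286478 = 0.000103132
Normaliser: 0.0134798 + 0.00103003 + 0.000103132 = 0.014613
P(Condition A | x) = 0.0134798 / 0.014613 ≈ 0.922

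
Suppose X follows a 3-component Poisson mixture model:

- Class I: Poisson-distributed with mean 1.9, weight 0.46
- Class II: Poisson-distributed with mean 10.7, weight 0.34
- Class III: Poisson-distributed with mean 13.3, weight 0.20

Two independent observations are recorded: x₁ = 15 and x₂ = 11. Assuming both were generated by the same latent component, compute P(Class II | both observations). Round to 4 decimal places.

By Bayes' theorem, P(k | x) = w_k f_k(x) / Σ_j w_j f_j(x).
Since both observations come from the same component, the likelihood for component k is f_k(x₁)·f_k(x₂).
  p_I = [1.73638e-09] × [4.3649e-06] = 7.57913e-15
  p_II = [0.047567] × [0.118882] = 0.00565485
  p_III = [0.0922908] × [0.0966264] = 0.00891773
Unnormalised posteriors:
  w_I·p_I = 0.46 × 7.57913e-15 = 3.4864e-15
  w_II·p_II = 0.34 × 0.00565485 = 0.00192265
  w_III·p_III = 0.20 × 0.00891773 = 0.00178355
Normaliser: 3.4864e-15 + 0.00192265 + 0.00178355 = 0.00370619
Responsibility of Class II: 0.00192265 / 0.00370619 ≈ 0.5188

0.5188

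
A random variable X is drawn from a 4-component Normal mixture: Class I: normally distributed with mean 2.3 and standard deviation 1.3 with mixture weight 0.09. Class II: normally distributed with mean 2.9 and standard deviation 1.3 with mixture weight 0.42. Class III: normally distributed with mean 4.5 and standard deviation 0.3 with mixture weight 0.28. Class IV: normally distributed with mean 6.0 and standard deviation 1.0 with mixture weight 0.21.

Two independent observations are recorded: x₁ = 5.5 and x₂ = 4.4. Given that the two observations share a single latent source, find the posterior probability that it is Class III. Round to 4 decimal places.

Posterior ∝ prior × likelihood, so P(k | x) ∝ P(Z=k) f_k(x); normalise over all components.
Since both observations come from the same component, the likelihood for component k is f_k(x₁)·f_k(x₂).
  f_I = [(1/(1.3·√(2π)))·exp(−(5.5−2.3)²/(2·1.3²)) = 0.306879·exp(-3.02959) = 0.0148332] × [0.0832392] = 0.0012347
  f_II = [(1/(1.3·√(2π)))·exp(−(5.5−2.9)²/(2·1.3²)) = 0.306879·exp(-2.00000) = 0.0415315] × [0.157712] = 0.00655003
  f_III = [(1/(0.3·√(2π)))·exp(−(5.5−4.5)²/(2·0.3²)) = 1.329808·exp(-5.55556) = 0.00514093] × [1.25794] = 0.006467
  f_IV = [(1/(1.0·√(2π)))·exp(−(5.5−6.0)²/(2·1.0²)) = 0.398942·exp(-0.12500) = 0.352065] × [0.110921] = 0.0390514
Unnormalised posteriors:
  P(Z=I)·f_I = 0.09 × 0.0012347 = 0.000111123
  P(Z=II)·f_II = 0.42 × 0.00655003 = 0.00275101
  P(Z=III)·f_III = 0.28 × 0.006467 = 0.00181076
  P(Z=IV)·f_IV = 0.21 × 0.0390514 = 0.00820079
Marginal: 0.000111123 + 0.00275101 + 0.00181076 + 0.00820079 = 0.0128737
So the posterior for Class III is 0.00181076 / 0.0128737 ≈ 0.1407.

0.1407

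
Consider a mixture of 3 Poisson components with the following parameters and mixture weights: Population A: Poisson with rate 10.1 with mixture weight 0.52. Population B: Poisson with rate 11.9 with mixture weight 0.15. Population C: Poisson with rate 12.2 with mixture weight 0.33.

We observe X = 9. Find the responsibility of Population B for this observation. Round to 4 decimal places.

P(component k | x) = π_k·f_k(x) / marginal(x), where marginal(x) = Σ_j π_j·f_j(x).
Component likelihoods at x = 9:
  p_A = e^(−10.1)·10.1^9/9! = 0.12381
  p_B = e^(−11.9)·11.9^9/9! = 0.0895479
  p_C = e^(−12.2)·12.2^9/9! = 0.0830009
Weight by the priors:
  π_A·p_A = 0.52 × 0.12381 = 0.0643811
  π_B·p_B = 0.15 × 0.0895479 = 0.0134322
  π_C·p_C = 0.33 × 0.0830009 = 0.0273903
Evidence: 0.0643811 + 0.0134322 + 0.0273903 = 0.105204
Responsibility of Population B: 0.0134322 / 0.105204 ≈ 0.1277

0.1277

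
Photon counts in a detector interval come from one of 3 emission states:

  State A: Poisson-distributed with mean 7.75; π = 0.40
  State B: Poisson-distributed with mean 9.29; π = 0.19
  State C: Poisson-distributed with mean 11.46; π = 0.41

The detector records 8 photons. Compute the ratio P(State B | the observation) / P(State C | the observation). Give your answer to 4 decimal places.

Posterior odds = (P(Z=i) f_i(x)) / (P(Z=j) f_j(x)); the normalising sum cancels.
Evaluate each component's likelihood at the observed value:
  p_A = e^(−7.75)·7.75^8/8! = 0.139031
  p_B = e^(−9.29)·9.29^8/8! = 0.12706
  p_C = e^(−11.46)·11.46^8/8! = 0.0777932
Posterior odds = (P(Z=B)·p_B) / (P(Z=C)·p_C) = (0.19·0.12706) / (0.41·0.0777932) = 0.0241414 / 0.0318952 ≈ 0.7569

0.7569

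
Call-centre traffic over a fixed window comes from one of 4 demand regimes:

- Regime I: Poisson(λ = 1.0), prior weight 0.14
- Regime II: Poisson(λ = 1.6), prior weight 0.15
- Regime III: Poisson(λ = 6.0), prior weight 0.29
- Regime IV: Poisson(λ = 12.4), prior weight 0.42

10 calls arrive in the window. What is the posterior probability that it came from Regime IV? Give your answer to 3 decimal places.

0.774

P(component k | x) = π_k·f_k(x) / marginal(x), where marginal(x) = Σ_j π_j·f_j(x).
Evaluate each component's likelihood at the observed value:
  L_I = e^(−1.0)·1.0^10/10! = 1.01378e-07
  L_II = e^(−1.6)·1.6^10/10! = 6.11738e-06
  L_III = e^(−6.0)·6.0^10/10! = 0.0413031
  L_IV = e^(−12.4)·12.4^10/10! = 0.0975444
Multiply by the mixture weights:
  π_I·L_I = 0.14 × 1.01378e-07 = 1.41929e-08
  π_II·L_II = 0.15 × 6.11738e-06 = 9.17607e-07
  π_III·L_III = 0.29 × 0.0413031 = 0.0119779
  π_IV·L_IV = 0.42 × 0.0975444 = 0.0409686
Normaliser: 1.41929e-08 + 9.17607e-07 + 0.0119779 + 0.0409686 = 0.0529475
P(Regime IV | x) = 0.0409686 / 0.0529475 ≈ 0.774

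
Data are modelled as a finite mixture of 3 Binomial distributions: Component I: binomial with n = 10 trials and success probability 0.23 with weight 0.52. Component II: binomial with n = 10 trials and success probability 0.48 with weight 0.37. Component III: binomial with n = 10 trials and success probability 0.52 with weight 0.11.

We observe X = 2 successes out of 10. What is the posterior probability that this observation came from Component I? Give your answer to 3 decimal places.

0.863

Apply Bayes' rule: the posterior for each component is proportional to its prior times its likelihood at x.
Component likelihoods at x = 2 successes out of 10:
  p_I = 0.294167
  p_II = 0.055427
  p_III = 0.0342885
Multiply by the mixture weights:
  π_I·p_I = 0.52 × 0.294167 = 0.152967
  π_II·p_II = 0.37 × 0.055427 = 0.020508
  π_III·p_III = 0.11 × 0.0342885 = 0.00377174
Sum: 0.152967 + 0.020508 + 0.00377174 = 0.177247
So the posterior for Component I is 0.152967 / 0.177247 ≈ 0.863.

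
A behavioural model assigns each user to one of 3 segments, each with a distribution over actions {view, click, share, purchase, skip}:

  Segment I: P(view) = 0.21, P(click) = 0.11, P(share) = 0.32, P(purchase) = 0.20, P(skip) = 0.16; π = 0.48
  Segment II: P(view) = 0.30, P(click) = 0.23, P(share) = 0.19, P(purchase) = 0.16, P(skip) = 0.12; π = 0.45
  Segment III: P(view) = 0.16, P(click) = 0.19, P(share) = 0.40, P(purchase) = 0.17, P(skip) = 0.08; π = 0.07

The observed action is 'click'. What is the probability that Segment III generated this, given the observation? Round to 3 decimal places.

Apply Bayes' rule: the posterior for each component is proportional to its prior times its likelihood at x.
Component likelihoods at x = 'click':
  p_I = P(click | comp) = 0.11
  p_II = P(click | comp) = 0.23
  p_III = P(click | comp) = 0.19
Unnormalised posteriors:
  w_I·p_I = 0.48 × 0.11 = 0.0528
  w_II·p_II = 0.45 × 0.23 = 0.1035
  w_III·p_III = 0.07 × 0.19 = 0.0133
Sum: 0.0528 + 0.1035 + 0.0133 = 0.1696
P(Segment III | 'click') ≈ 0.078

0.078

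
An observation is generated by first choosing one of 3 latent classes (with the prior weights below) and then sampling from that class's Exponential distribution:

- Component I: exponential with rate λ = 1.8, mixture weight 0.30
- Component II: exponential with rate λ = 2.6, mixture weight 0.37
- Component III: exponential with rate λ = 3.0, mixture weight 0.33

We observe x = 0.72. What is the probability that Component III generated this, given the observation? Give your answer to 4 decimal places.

P(component k | x) = P(Z=k)·f_k(x) / marginal(x), where marginal(x) = Σ_j P(Z=j)·f_j(x).
Exponential densities:
  f_I = 0.492523
  f_II = 0.399921
  f_III = 0.345975
Prior × likelihood for each component:
  P(Z=I)·f_I = 0.30 × 0.492523 = 0.147757
  P(Z=II)·f_II = 0.37 × 0.399921 = 0.147971
  P(Z=III)·f_III = 0.33 × 0.345975 = 0.114172
Evidence: 0.147757 + 0.147971 + 0.114172 = 0.4099
P(Component III | the observation) ≈ 0.2785

0.2785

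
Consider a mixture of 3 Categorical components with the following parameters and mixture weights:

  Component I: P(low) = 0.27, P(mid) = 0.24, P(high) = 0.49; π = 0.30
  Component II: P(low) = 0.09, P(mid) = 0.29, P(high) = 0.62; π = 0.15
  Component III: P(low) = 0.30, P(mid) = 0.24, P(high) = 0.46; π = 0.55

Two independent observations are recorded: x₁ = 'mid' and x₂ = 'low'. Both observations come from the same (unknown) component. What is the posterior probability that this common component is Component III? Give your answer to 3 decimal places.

Apply Bayes' rule: the posterior for each component is proportional to its prior times its likelihood at x.
Since both observations come from the same component, the likelihood for component k is f_k(x₁)·f_k(x₂).
  L_I = [P(mid | comp) = 0.24] × [0.27] = 0.0648
  L_II = [P(mid | comp) = 0.29] × [0.09] = 0.0261
  L_III = [P(mid | comp) = 0.24] × [0.3] = 0.072
Weight by the priors:
  w_I·L_I = 0.30 × 0.0648 = 0.01944
  w_II·L_II = 0.15 × 0.0261 = 0.003915
  w_III·L_III = 0.55 × 0.072 = 0.0396
Evidence: 0.01944 + 0.003915 + 0.0396 = 0.062955
P(Component III | x₁,x₂) = 0.0396 / 0.062955 ≈ 0.629

0.629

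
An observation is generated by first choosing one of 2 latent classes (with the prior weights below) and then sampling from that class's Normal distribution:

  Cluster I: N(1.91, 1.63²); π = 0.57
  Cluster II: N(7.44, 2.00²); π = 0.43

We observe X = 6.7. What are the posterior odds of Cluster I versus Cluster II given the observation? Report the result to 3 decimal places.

0.023

Only the two components matter; the odds are (P(Z=i) f_i(x)) / (P(Z=j) f_j(x)).
Component likelihoods at x = 6.7:
  p_I = (1/(1.63·√(2π)))·exp(−(6.7−1.91)²/(2·1.63²)) = 0.244750·exp(-4.31783) = 0.00326221
  p_II = (1/(2.00·√(2π)))·exp(−(6.7−7.44)²/(2·2.00²)) = 0.199471·exp(-0.06845) = 0.186274
Posterior odds = (P(Z=I)·p_I) / (P(Z=II)·p_II) = (0.57·0.00326221) / (0.43·0.186274) = 0.00185946 / 0.0800979 ≈ 0.023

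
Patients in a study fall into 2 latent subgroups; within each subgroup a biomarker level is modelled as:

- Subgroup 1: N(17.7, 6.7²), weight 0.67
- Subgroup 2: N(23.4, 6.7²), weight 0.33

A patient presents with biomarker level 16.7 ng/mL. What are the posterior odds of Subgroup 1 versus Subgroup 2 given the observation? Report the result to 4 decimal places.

3.3103

The posterior odds equal the prior odds times the likelihood ratio: (π_i/π_j)·(f_i(x)/f_j(x)).
Evaluate each component's likelihood at the observed value:
  p_1 = 0.0588841
  p_2 = 0.036115
Odds = (0.67/0.33) × (0.0588841/0.036115) = 2.0303 × 1.63046 ≈ 3.3103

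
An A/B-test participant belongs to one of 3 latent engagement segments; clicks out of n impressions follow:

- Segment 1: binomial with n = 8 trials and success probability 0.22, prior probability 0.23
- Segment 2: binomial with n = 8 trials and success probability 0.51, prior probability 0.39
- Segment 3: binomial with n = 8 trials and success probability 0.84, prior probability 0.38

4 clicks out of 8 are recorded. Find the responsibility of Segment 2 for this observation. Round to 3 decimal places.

Posterior ∝ prior × likelihood, so P(k | x) ∝ π_k f_k(x); normalise over all components.
Binomial probabilities:
  f_1 = 0.060697
  f_2 = 0.273
  f_3 = 0.0228399
Weight by the priors:
  π_1·f_1 = 0.23 × 0.060697 = 0.0139603
  π_2·f_2 = 0.39 × 0.273 = 0.10647
  π_3·f_3 = 0.38 × 0.0228399 = 0.00867918
Normaliser: 0.0139603 + 0.10647 + 0.00867918 = 0.12911
P(Segment 2 | x) = 0.10647 / 0.12911 ≈ 0.825

0.825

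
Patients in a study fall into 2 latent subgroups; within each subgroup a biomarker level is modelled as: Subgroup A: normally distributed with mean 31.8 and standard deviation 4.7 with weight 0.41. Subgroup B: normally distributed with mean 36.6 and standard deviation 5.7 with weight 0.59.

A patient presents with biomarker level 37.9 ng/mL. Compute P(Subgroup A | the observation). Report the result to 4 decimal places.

0.2714

Apply Bayes' rule: the posterior for each component is proportional to its prior times its likelihood at x.
Evaluate each component's likelihood at the observed value:
  f_A = (1/(4.7·√(2π)))·exp(−(37.9−31.8)²/(2·4.7²)) = 0.084881·exp(-0.84224) = 0.0365623
  f_B = (1/(5.7·√(2π)))·exp(−(37.9−36.6)²/(2·5.7²)) = 0.069990·exp(-0.02601) = 0.068193
Multiply by the mixture weights:
  π_A·f_A = 0.41 × 0.0365623 = 0.0149905
  π_B·f_B = 0.59 × 0.068193 = 0.0402339
Sum: 0.0149905 + 0.0402339 = 0.0552244
Responsibility of Subgroup A: 0.0149905 / 0.0552244 ≈ 0.2714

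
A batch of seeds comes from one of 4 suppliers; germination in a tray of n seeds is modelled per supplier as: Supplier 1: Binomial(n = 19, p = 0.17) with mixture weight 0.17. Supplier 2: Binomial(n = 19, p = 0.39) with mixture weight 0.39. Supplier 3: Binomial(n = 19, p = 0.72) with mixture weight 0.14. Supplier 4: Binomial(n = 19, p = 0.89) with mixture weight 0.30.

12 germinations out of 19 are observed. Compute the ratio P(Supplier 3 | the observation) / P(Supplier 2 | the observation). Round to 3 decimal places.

2.416

The posterior odds equal the prior odds times the likelihood ratio: (π_i/π_j)·(f_i(x)/f_j(x)).
Evaluate each component's likelihood at the observed value:
  p_1 = C(19,12)·0.17^12·0.83^7 = 50388·5.82622e-10·0.271361 = 7.96638e-06
  p_2 = C(19,12)·0.39^12·0.61^7 = 50388·1.23816e-05·0.0314274 = 0.019607
  p_3 = C(19,12)·0.72^12·0.28^7 = 50388·0.0194084·0.000134929 = 0.131954
  p_4 = C(19,12)·0.89^12·0.11^7 = 50388·0.24699·1.94872e-07 = 0.00242525
Posterior odds = (π_3·p_3) / (π_2·p_2) = (0.14·0.131954) / (0.39·0.019607) = 0.0184736 / 0.00764673 ≈ 2.416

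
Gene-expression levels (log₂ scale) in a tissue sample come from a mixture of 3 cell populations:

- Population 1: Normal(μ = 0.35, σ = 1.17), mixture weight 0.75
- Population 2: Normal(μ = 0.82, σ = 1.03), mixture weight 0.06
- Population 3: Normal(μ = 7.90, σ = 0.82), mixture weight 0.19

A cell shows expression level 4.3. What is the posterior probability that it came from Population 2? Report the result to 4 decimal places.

By Bayes' theorem, P(k | x) = P(Z=k) f_k(x) / Σ_j P(Z=j) f_j(x).
Component likelihoods at x = 4.3:
  f_1 = 0.00114213
  f_2 = 0.00128615
  f_3 = 3.17503e-05
Unnormalised posteriors:
  P(Z=1)·f_1 = 0.75 × 0.00114213 = 0.000856597
  P(Z=2)·f_2 = 0.06 × 0.00128615 = 7.71688e-05
  P(Z=3)·f_3 = 0.19 × 3.17503e-05 = 6.03256e-06
Denominator: 0.000856597 + 7.71688e-05 + 6.03256e-06 = 0.000939798
So the posterior for Population 2 is 7.71688e-05 / 0.000939798 ≈ 0.0821.

0.0821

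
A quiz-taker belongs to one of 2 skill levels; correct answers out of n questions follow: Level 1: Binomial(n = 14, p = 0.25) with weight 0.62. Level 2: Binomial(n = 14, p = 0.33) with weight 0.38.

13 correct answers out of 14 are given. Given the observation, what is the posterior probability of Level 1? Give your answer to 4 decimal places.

The responsibility of component k is w_k f_k(x) divided by Σ_j w_j f_j(x).
Evaluate each component's likelihood at the observed value:
  L_1 = C(14,13)·0.25^13·0.75^1 = 14·1.49012e-08·0.75 = 1.56462e-07
  L_2 = C(14,13)·0.33^13·0.67^1 = 14·5.50404e-07·0.67 = 5.16279e-06
Multiply by the mixture weights:
  w_1·L_1 = 0.62 × 1.56462e-07 = 9.70066e-08
  w_2·L_2 = 0.38 × 5.16279e-06 = 1.96186e-06
Sum: 9.70066e-08 + 1.96186e-06 = 2.05886e-06
P(Level 1 | the observation) = 9.70066e-08 / 2.05886e-06 ≈ 0.0471

0.0471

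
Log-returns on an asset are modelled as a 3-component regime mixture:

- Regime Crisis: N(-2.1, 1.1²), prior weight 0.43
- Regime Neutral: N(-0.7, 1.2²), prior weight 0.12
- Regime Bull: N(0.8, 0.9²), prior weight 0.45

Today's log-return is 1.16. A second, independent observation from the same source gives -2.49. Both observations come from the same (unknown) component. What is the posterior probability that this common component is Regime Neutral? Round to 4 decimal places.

By Bayes' theorem, P(k | x) = π_k f_k(x) / Σ_j π_j f_j(x).
Since both observations come from the same component, the likelihood for component k is f_k(x₁)·f_k(x₂).
  p_Crisis = [0.00449038] × [0.340582] = 0.00152934
  p_Neutral = [0.100008] × [0.109285] = 0.0109293
  p_Bull = [0.409189] × [0.000555789] = 0.000227423
Multiply by the mixture weights:
  π_Crisis·p_Crisis = 0.43 × 0.00152934 = 0.000657616
  π_Neutral·p_Neutral = 0.12 × 0.0109293 = 0.00131152
  π_Bull·p_Bull = 0.45 × 0.000227423 = 0.00010234
Denominator: 0.000657616 + 0.00131152 + 0.00010234 = 0.00207148
P(Regime Neutral | x) = 0.00131152 / 0.00207148 ≈ 0.6331

0.6331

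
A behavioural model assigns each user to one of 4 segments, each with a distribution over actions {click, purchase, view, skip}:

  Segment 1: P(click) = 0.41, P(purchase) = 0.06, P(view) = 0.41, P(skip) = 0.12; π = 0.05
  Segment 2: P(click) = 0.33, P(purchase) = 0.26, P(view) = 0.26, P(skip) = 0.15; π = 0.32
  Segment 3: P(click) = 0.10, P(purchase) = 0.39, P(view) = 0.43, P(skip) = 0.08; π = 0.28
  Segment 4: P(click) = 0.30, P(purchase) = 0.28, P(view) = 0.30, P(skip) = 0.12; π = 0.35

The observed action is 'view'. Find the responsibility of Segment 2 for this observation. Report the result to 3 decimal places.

Posterior ∝ prior × likelihood, so P(k | x) ∝ w_k f_k(x); normalise over all components.
Component likelihoods at x = 'view':
  p_1 = P(view | comp) = 0.41
  p_2 = P(view | comp) = 0.26
  p_3 = P(view | comp) = 0.43
  p_4 = P(view | comp) = 0.30
Prior × likelihood for each component:
  w_1·p_1 = 0.05 × 0.41 = 0.0205
  w_2·p_2 = 0.32 × 0.26 = 0.0832
  w_3·p_3 = 0.28 × 0.43 = 0.1204
  w_4·p_4 = 0.35 × 0.3 = 0.105
Marginal: 0.0205 + 0.0832 + 0.1204 + 0.105 = 0.3291
P(Segment 2 | data) ≈ 0.253

0.253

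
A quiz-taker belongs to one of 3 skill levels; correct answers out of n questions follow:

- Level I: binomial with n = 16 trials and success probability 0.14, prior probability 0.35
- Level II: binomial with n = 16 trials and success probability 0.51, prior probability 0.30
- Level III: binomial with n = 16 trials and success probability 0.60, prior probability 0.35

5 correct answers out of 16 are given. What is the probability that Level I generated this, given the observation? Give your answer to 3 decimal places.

0.408

The responsibility of component k is P(Z=k) f_k(x) divided by Σ_j P(Z=j) f_j(x).
Component likelihoods at x = 5 correct answers out of 16:
  L_I = C(16,5)·0.14^5·0.86^11 = 4368·5.37824e-05·0.190319 = 0.0447101
  L_II = C(16,5)·0.51^5·0.49^11 = 4368·0.0345025·0.000390982 = 0.0589238
  L_III = C(16,5)·0.60^5·0.40^11 = 4368·0.07776·4.1943e-05 = 0.0142462
Multiply by the mixture weights:
  P(Z=I)·L_I = 0.35 × 0.0447101 = 0.0156485
  P(Z=II)·L_II = 0.30 × 0.0589238 = 0.0176771
  P(Z=III)·L_III = 0.35 × 0.0142462 = 0.00498617
Denominator: 0.0156485 + 0.0176771 + 0.00498617 = 0.0383118
P(Level I | data) = 0.0156485 / 0.0383118 ≈ 0.408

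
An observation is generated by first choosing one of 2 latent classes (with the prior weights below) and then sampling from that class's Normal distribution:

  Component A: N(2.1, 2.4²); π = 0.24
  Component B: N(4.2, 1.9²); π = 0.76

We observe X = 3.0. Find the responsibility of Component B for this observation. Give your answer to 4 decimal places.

0.7785

P(component k | x) = w_k·f_k(x) / marginal(x), where marginal(x) = Σ_j w_j·f_j(x).
Evaluate each component's likelihood at the observed value:
  p_A = 0.15494
  p_B = 0.172004
Unnormalised posteriors:
  w_A·p_A = 0.24 × 0.15494 = 0.0371855
  w_B·p_B = 0.76 × 0.172004 = 0.130723
Normaliser: 0.0371855 + 0.130723 = 0.167908
So the posterior for Component B is 0.130723 / 0.167908 ≈ 0.7785.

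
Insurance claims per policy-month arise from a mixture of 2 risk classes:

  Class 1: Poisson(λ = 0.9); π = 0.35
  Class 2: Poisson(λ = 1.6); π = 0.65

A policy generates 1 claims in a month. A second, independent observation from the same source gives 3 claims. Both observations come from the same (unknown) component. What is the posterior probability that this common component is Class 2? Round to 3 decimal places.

The responsibility of component k is P(Z=k) f_k(x) divided by Σ_j P(Z=j) f_j(x).
Since both observations come from the same component, the likelihood for component k is f_k(x₁)·f_k(x₂).
  f_1 = [e^(−0.9)·0.9^1/1! = 0.365913] × [0.0493982] = 0.0180754
  f_2 = [e^(−1.6)·1.6^1/1! = 0.323034] × [0.137828] = 0.0445232
Weight by the priors:
  P(Z=1)·f_1 = 0.35 × 0.0180754 = 0.0063264
  P(Z=2)·f_2 = 0.65 × 0.0445232 = 0.0289401
Marginal: 0.0063264 + 0.0289401 = 0.0352665
P(Class 2 | x₁, x₂) = 0.0289401 / 0.0352665 ≈ 0.821

0.821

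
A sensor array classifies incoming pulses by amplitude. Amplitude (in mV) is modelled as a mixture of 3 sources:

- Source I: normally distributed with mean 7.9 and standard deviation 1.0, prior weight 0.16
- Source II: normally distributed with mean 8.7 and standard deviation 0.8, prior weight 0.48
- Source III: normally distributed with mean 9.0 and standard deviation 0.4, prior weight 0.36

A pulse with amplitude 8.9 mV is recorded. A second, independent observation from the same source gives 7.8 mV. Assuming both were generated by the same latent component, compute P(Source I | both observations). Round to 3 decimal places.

Posterior ∝ prior × likelihood, so P(k | x) ∝ P(Z=k) f_k(x); normalise over all components.
Since both observations come from the same component, the likelihood for component k is f_k(x₁)·f_k(x₂).
  L_I = [(1/(1.0·√(2π)))·exp(−(8.9−7.9)²/(2·1.0²)) = 0.398942·exp(-0.50000) = 0.241971] × [0.396953] = 0.0960509
  L_II = [(1/(0.8·√(2π)))·exp(−(8.9−8.7)²/(2·0.8²)) = 0.498678·exp(-0.03125) = 0.483335] × [0.264846] = 0.128009
  L_III = [(1/(0.4·√(2π)))·exp(−(8.9−9.0)²/(2·0.4²)) = 0.997356·exp(-0.03125) = 0.96667] × [0.0110796] = 0.0107103
Unnormalised posteriors:
  P(Z=I)·L_I = 0.16 × 0.0960509 = 0.0153681
  P(Z=II)·L_II = 0.48 × 0.128009 = 0.0614445
  P(Z=III)·L_III = 0.36 × 0.0107103 = 0.00385572
Marginal: 0.0153681 + 0.0614445 + 0.00385572 = 0.0806683
Responsibility of Source I: 0.0153681 / 0.0806683 ≈ 0.191

0.191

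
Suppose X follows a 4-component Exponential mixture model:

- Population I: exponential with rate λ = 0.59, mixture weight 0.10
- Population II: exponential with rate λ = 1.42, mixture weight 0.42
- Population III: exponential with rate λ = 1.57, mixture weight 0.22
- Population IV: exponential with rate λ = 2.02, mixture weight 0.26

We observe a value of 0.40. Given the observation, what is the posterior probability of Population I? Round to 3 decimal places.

0.058

The responsibility of component k is w_k f_k(x) divided by Σ_j w_j f_j(x).
Component likelihoods at x = 0.40:
  f_I = 0.59·e^(−0.59·0.40) = 0.59·e^(−0.2360) = 0.465971
  f_II = 1.42·e^(−1.42·0.40) = 1.42·e^(−0.5680) = 0.804654
  f_III = 1.57·e^(−1.57·0.40) = 1.57·e^(−0.6280) = 0.837843
  f_IV = 2.02·e^(−2.02·0.40) = 2.02·e^(−0.8080) = 0.900412
Unnormalised posteriors:
  w_I·f_I = 0.10 × 0.465971 = 0.0465971
  w_II·f_II = 0.42 × 0.804654 = 0.337955
  w_III·f_III = 0.22 × 0.837843 = 0.184325
  w_IV·f_IV = 0.26 × 0.900412 = 0.234107
Evidence: 0.0465971 + 0.337955 + 0.184325 + 0.234107 = 0.802984
P(Population I | data) ≈ 0.058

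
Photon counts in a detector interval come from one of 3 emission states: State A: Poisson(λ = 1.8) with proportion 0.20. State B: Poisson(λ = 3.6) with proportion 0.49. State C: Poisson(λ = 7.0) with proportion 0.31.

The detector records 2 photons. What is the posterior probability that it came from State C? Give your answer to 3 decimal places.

By Bayes' theorem, P(k | x) = π_k f_k(x) / Σ_j π_j f_j(x).
Component likelihoods at x = 2 photons:
  L_A = 0.267784
  L_B = 0.177058
  L_C = 0.0223411
Multiply by the mixture weights:
  π_A·L_A = 0.20 × 0.267784 = 0.0535568
  π_B·L_B = 0.49 × 0.177058 = 0.0867583
  π_C·L_C = 0.31 × 0.0223411 = 0.00692574
Evidence: 0.0535568 + 0.0867583 + 0.00692574 = 0.147241
So the posterior for State C is 0.00692574 / 0.147241 ≈ 0.047.

0.047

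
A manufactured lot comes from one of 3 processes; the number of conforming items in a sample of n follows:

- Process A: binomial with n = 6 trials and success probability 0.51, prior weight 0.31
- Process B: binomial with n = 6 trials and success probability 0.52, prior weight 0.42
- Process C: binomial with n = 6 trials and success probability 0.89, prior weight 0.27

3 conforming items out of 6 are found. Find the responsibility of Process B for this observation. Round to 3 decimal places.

0.562

P(component k | x) = w_k·f_k(x) / marginal(x), where marginal(x) = Σ_j w_j·f_j(x).
Evaluate each component's likelihood at the observed value:
  L_A = 0.312125
  L_B = 0.311002
  L_C = 0.0187663
Multiply by the mixture weights:
  w_A·L_A = 0.31 × 0.312125 = 0.0967588
  w_B·L_B = 0.42 × 0.311002 = 0.130621
  w_C·L_C = 0.27 × 0.0187663 = 0.00506689
Evidence: 0.0967588 + 0.130621 + 0.00506689 = 0.232447
P(Process B | 3 conforming items out of 6) = 0.130621 / 0.232447 ≈ 0.562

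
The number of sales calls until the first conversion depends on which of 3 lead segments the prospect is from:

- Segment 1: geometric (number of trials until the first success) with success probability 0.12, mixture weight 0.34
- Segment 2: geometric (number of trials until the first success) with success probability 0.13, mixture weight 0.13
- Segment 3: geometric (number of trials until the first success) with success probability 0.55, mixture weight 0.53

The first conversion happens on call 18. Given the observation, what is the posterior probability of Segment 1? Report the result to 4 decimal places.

Posterior ∝ prior × likelihood, so P(k | x) ∝ π_k f_k(x); normalise over all components.
Geometric probabilities:
  f_1 = 0.12·(1−0.12)^17 = 0.12·0.113817 = 0.013658
  f_2 = 0.13·(1−0.13)^17 = 0.13·0.0937189 = 0.0121835
  f_3 = 0.55·(1−0.55)^17 = 0.55·1.27237e-06 = 6.99802e-07
Unnormalised posteriors:
  π_1·f_1 = 0.34 × 0.013658 = 0.00464372
  π_2·f_2 = 0.13 × 0.0121835 = 0.00158385
  π_3·f_3 = 0.53 × 6.99802e-07 = 3.70895e-07
Denominator: 0.00464372 + 0.00158385 + 3.70895e-07 = 0.00622794
Responsibility of Segment 1: 0.00464372 / 0.00622794 ≈ 0.7456

0.7456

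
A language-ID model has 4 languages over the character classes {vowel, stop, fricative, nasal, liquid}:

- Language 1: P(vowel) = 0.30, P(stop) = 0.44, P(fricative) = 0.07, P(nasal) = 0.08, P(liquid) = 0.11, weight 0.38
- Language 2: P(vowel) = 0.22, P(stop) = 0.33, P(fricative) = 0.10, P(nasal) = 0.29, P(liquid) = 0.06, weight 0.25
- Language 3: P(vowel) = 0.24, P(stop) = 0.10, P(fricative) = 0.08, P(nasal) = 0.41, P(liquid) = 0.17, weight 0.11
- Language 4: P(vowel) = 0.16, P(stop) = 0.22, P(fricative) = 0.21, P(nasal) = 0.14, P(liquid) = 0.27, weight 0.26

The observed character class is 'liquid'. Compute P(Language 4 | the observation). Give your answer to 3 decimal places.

The responsibility of component k is π_k f_k(x) divided by Σ_j π_j f_j(x).
Component likelihoods at x = 'liquid':
  p_1 = P(liquid | comp) = 0.11
  p_2 = P(liquid | comp) = 0.06
  p_3 = P(liquid | comp) = 0.17
  p_4 = P(liquid | comp) = 0.27
Weight by the priors:
  π_1·p_1 = 0.38 × 0.11 = 0.0418
  π_2·p_2 = 0.25 × 0.06 = 0.015
  π_3·p_3 = 0.11 × 0.17 = 0.0187
  π_4·p_4 = 0.26 × 0.27 = 0.0702
Evidence: 0.0418 + 0.015 + 0.0187 + 0.0702 = 0.1457
Responsibility of Language 4: 0.0702 / 0.1457 ≈ 0.482

0.482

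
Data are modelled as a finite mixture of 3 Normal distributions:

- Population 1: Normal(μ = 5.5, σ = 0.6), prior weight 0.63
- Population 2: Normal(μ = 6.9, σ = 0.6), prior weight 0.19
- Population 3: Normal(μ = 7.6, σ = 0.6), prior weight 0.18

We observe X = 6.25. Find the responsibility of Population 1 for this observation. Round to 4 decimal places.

Apply Bayes' rule: the posterior for each component is proportional to its prior times its likelihood at x.
Normal densities:
  p_1 = 0.304415
  p_2 = 0.369754
  p_3 = 0.0528994
Prior × likelihood for each component:
  π_1·p_1 = 0.63 × 0.304415 = 0.191782
  π_2·p_2 = 0.19 × 0.369754 = 0.0702532
  π_3·p_3 = 0.18 × 0.0528994 = 0.0095219
Evidence: 0.191782 + 0.0702532 + 0.0095219 = 0.271557
So the posterior for Population 1 is 0.191782 / 0.271557 ≈ 0.7062.

0.7062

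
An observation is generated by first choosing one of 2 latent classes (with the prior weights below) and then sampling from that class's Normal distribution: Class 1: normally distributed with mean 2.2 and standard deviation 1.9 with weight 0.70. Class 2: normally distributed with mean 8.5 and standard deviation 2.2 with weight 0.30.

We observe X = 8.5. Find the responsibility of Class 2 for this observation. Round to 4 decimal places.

By Bayes' theorem, P(k | x) = π_k f_k(x) / Σ_j π_j f_j(x).
Component likelihoods at x = 8.5:
  f_1 = (1/(1.9·√(2π)))·exp(−(8.5−2.2)²/(2·1.9²)) = 0.209970·exp(-5.49723) = 0.000860478
  f_2 = (1/(2.2·√(2π)))·exp(−(8.5−8.5)²/(2·2.2²)) = 0.181337·exp(-0.00000) = 0.181337
Unnormalised posteriors:
  π_1·f_1 = 0.70 × 0.000860478 = 0.000602335
  π_2·f_2 = 0.30 × 0.181337 = 0.0544012
Sum: 0.000602335 + 0.0544012 = 0.0550036
P(Class 2 | x) = 0.0544012 / 0.0550036 ≈ 0.9890

0.9890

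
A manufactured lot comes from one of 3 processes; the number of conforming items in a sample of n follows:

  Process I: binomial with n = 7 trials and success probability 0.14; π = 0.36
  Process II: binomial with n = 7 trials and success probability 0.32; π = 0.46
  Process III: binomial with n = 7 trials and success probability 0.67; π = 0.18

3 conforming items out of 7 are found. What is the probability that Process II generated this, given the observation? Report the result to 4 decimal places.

0.7316

Apply Bayes' rule: the posterior for each component is proportional to its prior times its likelihood at x.
Component likelihoods at x = 3 conforming items out of 7:
  f_I = 0.0525347
  f_II = 0.245219
  f_III = 0.124838
Multiply by the mixture weights:
  P(Z=I)·f_I = 0.36 × 0.0525347 = 0.0189125
  P(Z=II)·f_II = 0.46 × 0.245219 = 0.112801
  P(Z=III)·f_III = 0.18 × 0.124838 = 0.0224709
Evidence: 0.0189125 + 0.112801 + 0.0224709 = 0.154184
So the posterior for Process II is 0.112801 / 0.154184 ≈ 0.7316.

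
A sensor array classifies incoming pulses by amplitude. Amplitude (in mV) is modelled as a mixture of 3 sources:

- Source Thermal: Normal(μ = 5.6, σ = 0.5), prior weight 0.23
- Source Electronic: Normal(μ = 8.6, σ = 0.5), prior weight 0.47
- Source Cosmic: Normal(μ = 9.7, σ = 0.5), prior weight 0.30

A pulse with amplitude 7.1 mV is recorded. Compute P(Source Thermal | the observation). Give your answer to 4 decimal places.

P(component k | x) = P(Z=k)·f_k(x) / marginal(x), where marginal(x) = Σ_j P(Z=j)·f_j(x).
Normal densities:
  p_Thermal = 0.0088637
  p_Electronic = 0.0088637
  p_Cosmic = 1.07221e-06
Prior × likelihood for each component:
  P(Z=Thermal)·p_Thermal = 0.23 × 0.0088637 = 0.00203865
  P(Z=Electronic)·p_Electronic = 0.47 × 0.0088637 = 0.00416594
  P(Z=Cosmic)·p_Cosmic = 0.30 × 1.07221e-06 = 3.21662e-07
Denominator: 0.00203865 + 0.00416594 + 3.21662e-07 = 0.00620491
P(Source Thermal | the observation) ≈ 0.3286

0.3286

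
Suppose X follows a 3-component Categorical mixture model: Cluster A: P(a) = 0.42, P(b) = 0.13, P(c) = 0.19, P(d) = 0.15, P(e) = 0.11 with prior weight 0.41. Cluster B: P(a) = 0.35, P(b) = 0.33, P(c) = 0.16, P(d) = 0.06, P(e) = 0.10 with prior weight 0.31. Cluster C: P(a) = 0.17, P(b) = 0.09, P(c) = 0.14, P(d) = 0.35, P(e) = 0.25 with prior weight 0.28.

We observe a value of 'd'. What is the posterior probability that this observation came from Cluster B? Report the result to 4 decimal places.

P(component k | x) = P(Z=k)·f_k(x) / marginal(x), where marginal(x) = Σ_j P(Z=j)·f_j(x).
Categorical probabilities:
  L_A = P(d | comp) = 0.15
  L_B = P(d | comp) = 0.06
  L_C = P(d | comp) = 0.35
Prior × likelihood for each component:
  P(Z=A)·L_A = 0.41 × 0.15 = 0.0615
  P(Z=B)·L_B = 0.31 × 0.06 = 0.0186
  P(Z=C)·L_C = 0.28 × 0.35 = 0.098
Evidence: 0.0615 + 0.0186 + 0.098 = 0.1781
So the posterior for Cluster B is 0.0186 / 0.1781 ≈ 0.1044.

0.1044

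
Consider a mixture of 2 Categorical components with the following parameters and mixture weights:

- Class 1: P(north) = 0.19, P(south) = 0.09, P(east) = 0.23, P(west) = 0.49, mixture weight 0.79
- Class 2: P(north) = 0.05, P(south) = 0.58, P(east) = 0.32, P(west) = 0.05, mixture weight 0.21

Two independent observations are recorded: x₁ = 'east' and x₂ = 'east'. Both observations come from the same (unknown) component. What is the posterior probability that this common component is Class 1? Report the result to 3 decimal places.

0.660

P(component k | x) = π_k·f_k(x) / marginal(x), where marginal(x) = Σ_j π_j·f_j(x).
Since both observations come from the same component, the likelihood for component k is f_k(x₁)·f_k(x₂).
  f_1 = [P(east | comp) = 0.23] × [0.23] = 0.0529
  f_2 = [P(east | comp) = 0.32] × [0.32] = 0.1024
Prior × likelihood for each component:
  π_1·f_1 = 0.79 × 0.0529 = 0.041791
  π_2·f_2 = 0.21 × 0.1024 = 0.021504
Normaliser: 0.041791 + 0.021504 = 0.063295
So the posterior for Class 1 is 0.041791 / 0.063295 ≈ 0.660.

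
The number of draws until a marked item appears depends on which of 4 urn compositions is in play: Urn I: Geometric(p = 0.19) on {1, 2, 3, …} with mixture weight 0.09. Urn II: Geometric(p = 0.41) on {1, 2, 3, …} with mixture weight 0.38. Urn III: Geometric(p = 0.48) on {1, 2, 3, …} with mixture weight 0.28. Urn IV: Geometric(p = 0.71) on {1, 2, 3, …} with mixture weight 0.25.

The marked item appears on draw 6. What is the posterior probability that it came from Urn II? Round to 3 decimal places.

Apply Bayes' rule: the posterior for each component is proportional to its prior times its likelihood at x.
Component likelihoods at x = 6:
  L_I = 0.19·(1−0.19)^5 = 0.19·0.348678 = 0.0662489
  L_II = 0.41·(1−0.41)^5 = 0.41·0.0714924 = 0.0293119
  L_III = 0.48·(1−0.48)^5 = 0.48·0.0380204 = 0.0182498
  L_IV = 0.71·(1−0.71)^5 = 0.71·0.00205111 = 0.00145629
Unnormalised posteriors:
  π_I·L_I = 0.09 × 0.0662489 = 0.0059624
  π_II·L_II = 0.38 × 0.0293119 = 0.0111385
  π_III·L_III = 0.28 × 0.0182498 = 0.00510994
  π_IV·L_IV = 0.25 × 0.00145629 = 0.000364073
Denominator: 0.0059624 + 0.0111385 + 0.00510994 + 0.000364073 = 0.0225749
P(Urn II | x) = 0.0111385 / 0.0225749 ≈ 0.493

0.493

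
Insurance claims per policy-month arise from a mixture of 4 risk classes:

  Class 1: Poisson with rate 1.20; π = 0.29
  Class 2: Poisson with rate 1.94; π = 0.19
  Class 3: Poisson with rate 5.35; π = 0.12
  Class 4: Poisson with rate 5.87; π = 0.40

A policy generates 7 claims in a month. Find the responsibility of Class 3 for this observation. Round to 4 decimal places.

0.2067

P(component k | x) = π_k·f_k(x) / marginal(x), where marginal(x) = Σ_j π_j·f_j(x).
Poisson probabilities:
  L_1 = 0.000214134
  L_2 = 0.00294883
  L_3 = 0.118187
  L_4 = 0.134502
Prior × likelihood for each component:
  π_1·L_1 = 0.29 × 0.000214134 = 6.20987e-05
  π_2·L_2 = 0.19 × 0.00294883 = 0.000560278
  π_3·L_3 = 0.12 × 0.118187 = 0.0141825
  π_4·L_4 = 0.40 × 0.134502 = 0.0538007
Evidence: 6.20987e-05 + 0.000560278 + 0.0141825 + 0.0538007 = 0.0686055
P(Class 3 | the observation) = 0.0141825 / 0.0686055 ≈ 0.2067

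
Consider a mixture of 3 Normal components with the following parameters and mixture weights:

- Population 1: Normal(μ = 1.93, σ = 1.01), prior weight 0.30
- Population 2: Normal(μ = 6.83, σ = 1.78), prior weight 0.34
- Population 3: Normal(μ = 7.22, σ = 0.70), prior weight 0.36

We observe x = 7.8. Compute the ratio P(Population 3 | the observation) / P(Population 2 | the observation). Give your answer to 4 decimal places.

2.2159

Posterior odds = (w_i f_i(x)) / (w_j f_j(x)); the normalising sum cancels.
Evaluate each component's likelihood at the observed value:
  f_1 = 1.82725e-08
  f_2 = 0.193199
  f_3 = 0.404328
Odds = (0.36/0.34) × (0.404328/0.193199) = 1.05882 × 2.0928 ≈ 2.2159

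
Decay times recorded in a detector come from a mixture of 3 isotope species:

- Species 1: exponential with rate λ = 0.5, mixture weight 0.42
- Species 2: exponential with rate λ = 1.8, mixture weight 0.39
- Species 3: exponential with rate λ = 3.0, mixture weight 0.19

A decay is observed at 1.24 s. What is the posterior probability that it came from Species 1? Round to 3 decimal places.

Apply Bayes' rule: the posterior for each component is proportional to its prior times its likelihood at x.
Evaluate each component's likelihood at the observed value:
  L_1 = 0.268972
  L_2 = 0.193164
  L_3 = 0.0727019
Weight by the priors:
  π_1·L_1 = 0.42 × 0.268972 = 0.112968
  π_2·L_2 = 0.39 × 0.193164 = 0.0753341
  π_3·L_3 = 0.19 × 0.0727019 = 0.0138134
Marginal: 0.112968 + 0.0753341 + 0.0138134 = 0.202116
So the posterior for Species 1 is 0.112968 / 0.202116 ≈ 0.559.

0.559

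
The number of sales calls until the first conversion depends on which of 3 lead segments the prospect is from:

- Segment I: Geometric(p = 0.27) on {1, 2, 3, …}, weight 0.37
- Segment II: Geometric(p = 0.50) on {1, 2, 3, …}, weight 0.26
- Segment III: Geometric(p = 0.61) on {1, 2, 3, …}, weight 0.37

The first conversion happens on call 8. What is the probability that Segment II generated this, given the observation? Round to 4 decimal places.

P(component k | x) = w_k·f_k(x) / marginal(x), where marginal(x) = Σ_j w_j·f_j(x).
Component likelihoods at x = 8:
  L_I = 0.27·(1−0.27)^7 = 0.27·0.110474 = 0.029828
  L_II = 0.50·(1−0.50)^7 = 0.50·0.0078125 = 0.00390625
  L_III = 0.61·(1−0.61)^7 = 0.61·0.00137231 = 0.000837109
Unnormalised posteriors:
  w_I·L_I = 0.37 × 0.029828 = 0.0110364
  w_II·L_II = 0.26 × 0.00390625 = 0.00101563
  w_III·L_III = 0.37 × 0.000837109 = 0.00030973
Marginal: 0.0110364 + 0.00101563 + 0.00030973 = 0.0123617
P(Segment II | the observation) = 0.00101563 / 0.0123617 ≈ 0.0822

0.0822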